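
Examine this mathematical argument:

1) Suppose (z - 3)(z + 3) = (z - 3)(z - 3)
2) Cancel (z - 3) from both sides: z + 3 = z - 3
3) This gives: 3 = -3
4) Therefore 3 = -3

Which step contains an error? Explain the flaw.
Step 2: Cancel (z - 3) from both sides: z + 3 = z - 3

Step 2 cancels (z - 3) from both sides. This is only valid if (z - 3) ≠ 0, i.e., z ≠ 3. When z = 3, both sides equal zero regardless of the other factors. The correct approach requires considering z = 3 as a separate case.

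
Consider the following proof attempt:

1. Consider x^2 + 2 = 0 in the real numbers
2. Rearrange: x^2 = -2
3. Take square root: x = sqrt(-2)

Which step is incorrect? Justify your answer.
Step 3: Take square root: x = sqrt(-2)

Step 3 takes the square root of -2, which is negative. In the real number system, the square root of a negative number is undefined. The equation x^2 + 2 = 0 has no real solutions. Square roots of negative numbers only exist in the complex numbers.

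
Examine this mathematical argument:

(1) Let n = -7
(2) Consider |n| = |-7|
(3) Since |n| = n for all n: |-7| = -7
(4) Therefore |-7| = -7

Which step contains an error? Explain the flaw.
Step 3: Since |n| = n for all n: |-7| = -7

Step 3 incorrectly states that |n| = n for all n. The correct definition is |n| = n when n >= 0, and |n| = -n when n < 0. Since -7 < 0, we have |-7| = -(-7) = 7, not -7.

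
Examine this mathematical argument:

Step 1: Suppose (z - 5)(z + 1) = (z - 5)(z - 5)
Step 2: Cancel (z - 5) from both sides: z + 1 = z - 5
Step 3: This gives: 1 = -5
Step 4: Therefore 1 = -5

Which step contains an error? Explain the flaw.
Step 2: Cancel (z - 5) from both sides: z + 1 = z - 5

Step 2 cancels (z - 5) from both sides. This is only valid if (z - 5) ≠ 0, i.e., z ≠ 5. When z = 5, both sides equal zero regardless of the other factors. The correct approach requires considering z = 5 as a separate case.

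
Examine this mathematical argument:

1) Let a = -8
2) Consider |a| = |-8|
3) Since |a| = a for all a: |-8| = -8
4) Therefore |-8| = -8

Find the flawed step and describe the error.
Step 3: Since |a| = a for all a: |-8| = -8

Step 3 incorrectly states that |a| = a for all a. The correct definition is |a| = a when a >= 0, and |a| = -a when a < 0. Since -8 < 0, we have |-8| = -(-8) = 8, not -8.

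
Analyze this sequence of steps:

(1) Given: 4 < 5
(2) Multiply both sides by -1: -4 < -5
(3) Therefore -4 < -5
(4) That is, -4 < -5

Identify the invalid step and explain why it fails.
Step 2: Multiply both sides by -1: -4 < -5

Step 2 multiplies both sides by -1 but fails to reverse the inequality sign. When multiplying (or dividing) an inequality by a negative number, the direction must be reversed. Since 4 < 5, we should get -4 > -5, i.e., -4 > -5.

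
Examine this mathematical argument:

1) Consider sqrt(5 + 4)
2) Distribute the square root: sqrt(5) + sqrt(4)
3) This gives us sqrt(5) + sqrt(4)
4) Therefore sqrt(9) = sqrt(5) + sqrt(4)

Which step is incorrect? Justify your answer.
Step 2: Distribute the square root: sqrt(5) + sqrt(4)

Step 2 incorrectly 'distributes' the square root over addition. The square root function does not distribute: sqrt(a + b) ≠ sqrt(a) + sqrt(b). In fact, sqrt(5 + 4) = sqrt(9) ≈ 3.0000, while sqrt(5) + sqrt(4) ≈ 4.2361.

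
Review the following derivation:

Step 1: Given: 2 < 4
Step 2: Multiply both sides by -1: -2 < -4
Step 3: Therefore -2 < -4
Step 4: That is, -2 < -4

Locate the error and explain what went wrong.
Step 2: Multiply both sides by -1: -2 < -4

Step 2 multiplies both sides by -1 but fails to reverse the inequality sign. When multiplying (or dividing) an inequality by a negative number, the direction must be reversed. Since 2 < 4, we should get -2 > -4, i.e., -2 > -4.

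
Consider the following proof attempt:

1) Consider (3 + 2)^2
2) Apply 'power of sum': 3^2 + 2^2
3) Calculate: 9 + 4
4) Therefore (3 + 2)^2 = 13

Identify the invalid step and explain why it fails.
Step 2: Apply 'power of sum': 3^2 + 2^2

Step 2 incorrectly applies a non-existent rule '(a+b)^n = a^n + b^n'. This is false in general. The correct expansion uses the binomial theorem. The actual value is (3 + 2)^2 = 5^2 = 25, not 13.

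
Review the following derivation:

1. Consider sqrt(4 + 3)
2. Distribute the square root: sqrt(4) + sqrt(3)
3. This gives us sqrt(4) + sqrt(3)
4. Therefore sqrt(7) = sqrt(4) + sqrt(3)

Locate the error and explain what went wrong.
Step 2: Distribute the square root: sqrt(4) + sqrt(3)

Step 2 incorrectly 'distributes' the square root over addition. The square root function does not distribute: sqrt(a + b) ≠ sqrt(a) + sqrt(b). In fact, sqrt(4 + 3) = sqrt(7) ≈ 2.6458, while sqrt(4) + sqrt(3) ≈ 3.7321.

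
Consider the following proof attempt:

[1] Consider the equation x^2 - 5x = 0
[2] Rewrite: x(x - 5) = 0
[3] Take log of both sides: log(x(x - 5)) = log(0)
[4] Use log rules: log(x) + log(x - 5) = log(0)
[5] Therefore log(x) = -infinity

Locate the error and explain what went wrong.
Step 3: Take log of both sides: log(x(x - 5)) = log(0)

Step 3 takes the logarithm of both sides, resulting in log(0) on the right side. The logarithm is only defined for positive numbers; log(0) is undefined (approaches negative infinity). This operation is invalid.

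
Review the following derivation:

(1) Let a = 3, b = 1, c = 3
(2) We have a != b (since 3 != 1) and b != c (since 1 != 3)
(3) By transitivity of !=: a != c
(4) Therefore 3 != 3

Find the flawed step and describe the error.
Step 3: By transitivity of !=: a != c

Step 3 incorrectly applies transitivity to the '!=' relation. Transitivity states: if a R b and b R c, then a R c. However, '!=' is not transitive. Counterexample: 3 != 1 and 1 != 3, but 3 = 3 (both equal 3). Transitivity holds for relations like <, <=, =, but not for !=.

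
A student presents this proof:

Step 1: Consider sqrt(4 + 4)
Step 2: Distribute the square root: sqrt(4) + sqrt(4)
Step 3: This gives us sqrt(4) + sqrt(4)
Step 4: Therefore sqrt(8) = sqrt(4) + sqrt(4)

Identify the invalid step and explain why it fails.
Step 2: Distribute the square root: sqrt(4) + sqrt(4)

Step 2 incorrectly 'distributes' the square root over addition. The square root function does not distribute: sqrt(a + b) ≠ sqrt(a) + sqrt(b). In fact, sqrt(4 + 4) = sqrt(8) ≈ 2.8284, while sqrt(4) + sqrt(4) ≈ 4.0000.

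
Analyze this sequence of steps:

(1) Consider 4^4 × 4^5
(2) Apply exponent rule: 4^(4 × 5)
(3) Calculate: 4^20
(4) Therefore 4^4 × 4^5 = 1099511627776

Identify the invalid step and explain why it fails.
Step 2: Apply exponent rule: 4^(4 × 5)

Step 2 incorrectly states that a^b × a^c = a^(b×c). The correct rule is a^b × a^c = a^(b+c). The actual value is 4^4 × 4^5 = 4^9 = 262144, not 4^20 = 1099511627776.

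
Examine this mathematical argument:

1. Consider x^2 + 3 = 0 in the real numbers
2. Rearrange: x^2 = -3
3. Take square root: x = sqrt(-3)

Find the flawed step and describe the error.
Step 3: Take square root: x = sqrt(-3)

Step 3 takes the square root of -3, which is negative. In the real number system, the square root of a negative number is undefined. The equation x^2 + 3 = 0 has no real solutions. Square roots of negative numbers only exist in the complex numbers.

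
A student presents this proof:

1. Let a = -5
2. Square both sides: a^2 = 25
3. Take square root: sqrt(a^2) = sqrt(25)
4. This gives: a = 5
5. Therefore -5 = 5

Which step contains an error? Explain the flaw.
Step 4: This gives: a = 5

Step 4 incorrectly states that sqrt(a^2) = a. The correct identity is sqrt(a^2) = |a|. Since a = -5 < 0, we have sqrt(a^2) = |-5| = 5, not a = -5.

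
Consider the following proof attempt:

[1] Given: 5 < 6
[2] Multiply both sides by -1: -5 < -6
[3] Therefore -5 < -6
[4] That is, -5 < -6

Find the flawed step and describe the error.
Step 2: Multiply both sides by -1: -5 < -6

Step 2 multiplies both sides by -1 but fails to reverse the inequality sign. When multiplying (or dividing) an inequality by a negative number, the direction must be reversed. Since 5 < 6, we should get -5 > -6, i.e., -5 > -6.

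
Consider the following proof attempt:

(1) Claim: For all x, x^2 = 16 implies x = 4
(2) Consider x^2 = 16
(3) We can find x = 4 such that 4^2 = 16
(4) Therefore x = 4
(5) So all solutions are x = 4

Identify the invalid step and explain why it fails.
Step 4: Therefore x = 4

Step 4 incorrectly concludes that x = 4 is the only solution. The proof shows that x = 4 is A solution (existence), but does not show it is the ONLY solution (uniqueness). In fact, x = -4 is also a solution since (-4)^2 = 16. Finding one solution doesn't prove there are no others.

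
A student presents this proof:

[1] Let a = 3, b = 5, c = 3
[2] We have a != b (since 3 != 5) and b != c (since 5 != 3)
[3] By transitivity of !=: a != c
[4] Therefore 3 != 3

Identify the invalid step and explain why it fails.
Step 3: By transitivity of !=: a != c

Step 3 incorrectly applies transitivity to the '!=' relation. Transitivity states: if a R b and b R c, then a R c. However, '!=' is not transitive. Counterexample: 3 != 5 and 5 != 3, but 3 = 3 (both equal 3). Transitivity holds for relations like <, <=, =, but not for !=.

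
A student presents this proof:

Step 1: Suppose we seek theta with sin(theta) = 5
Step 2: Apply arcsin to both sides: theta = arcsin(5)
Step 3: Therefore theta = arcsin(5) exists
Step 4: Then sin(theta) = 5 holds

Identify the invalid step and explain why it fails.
Step 2: Apply arcsin to both sides: theta = arcsin(5)

Step 2 applies arcsin to 5. However, arcsin(x) is only defined for x in [-1, 1] because sin(theta) can only produce values in that range. Since |5| > 1, arcsin(5) is undefined. There is no angle whose sine equals 5.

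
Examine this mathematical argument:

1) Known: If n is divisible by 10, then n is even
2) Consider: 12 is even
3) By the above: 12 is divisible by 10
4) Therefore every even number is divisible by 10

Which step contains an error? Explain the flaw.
Step 3: By the above: 12 is divisible by 10

Step 3 commits the fallacy of affirming the consequent. The known fact 'divisible by 10 → even' does NOT imply 'even → divisible by 10'. That would be the converse, which is false. For example, 12 is even but 12 ÷ 10 = 1.20, which is not an integer.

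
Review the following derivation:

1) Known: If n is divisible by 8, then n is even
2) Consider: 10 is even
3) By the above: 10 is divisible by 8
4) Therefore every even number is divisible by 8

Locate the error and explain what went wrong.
Step 3: By the above: 10 is divisible by 8

Step 3 commits the fallacy of affirming the consequent. The known fact 'divisible by 8 → even' does NOT imply 'even → divisible by 8'. That would be the converse, which is false. For example, 10 is even but 10 ÷ 8 = 1.25, which is not an integer.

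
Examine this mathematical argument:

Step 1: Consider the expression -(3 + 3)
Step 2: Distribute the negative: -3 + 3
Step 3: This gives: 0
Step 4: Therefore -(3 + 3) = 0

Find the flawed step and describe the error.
Step 2: Distribute the negative: -3 + 3

Step 2 incorrectly distributes the negative sign. The correct distribution is -(3 + 3) = -3 - 3 = -6. The negative must be applied to both terms, not just the first. The error treats -(3 + 3) as -3 + 3, which equals 0 instead of -6.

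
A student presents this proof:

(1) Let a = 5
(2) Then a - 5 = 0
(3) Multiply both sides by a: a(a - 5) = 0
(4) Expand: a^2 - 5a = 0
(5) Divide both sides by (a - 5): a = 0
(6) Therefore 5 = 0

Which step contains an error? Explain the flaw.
Step 5: Divide both sides by (a - 5): a = 0

Step 5 divides both sides by (a - 5). However, since a = 5, we have (a - 5) = 0. Division by zero is undefined, making this step invalid.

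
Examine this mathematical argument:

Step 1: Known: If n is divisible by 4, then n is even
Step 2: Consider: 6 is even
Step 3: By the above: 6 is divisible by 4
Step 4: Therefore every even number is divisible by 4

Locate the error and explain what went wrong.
Step 3: By the above: 6 is divisible by 4

Step 3 commits the fallacy of affirming the consequent. The known fact 'divisible by 4 → even' does NOT imply 'even → divisible by 4'. That would be the converse, which is false. For example, 6 is even but 6 ÷ 4 = 1.50, which is not an integer.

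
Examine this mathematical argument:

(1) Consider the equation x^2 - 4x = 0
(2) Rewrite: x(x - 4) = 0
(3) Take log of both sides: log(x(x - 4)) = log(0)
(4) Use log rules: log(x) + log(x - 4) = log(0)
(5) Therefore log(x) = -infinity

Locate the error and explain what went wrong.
Step 3: Take log of both sides: log(x(x - 4)) = log(0)

Step 3 takes the logarithm of both sides, resulting in log(0) on the right side. The logarithm is only defined for positive numbers; log(0) is undefined (approaches negative infinity). This operation is invalid.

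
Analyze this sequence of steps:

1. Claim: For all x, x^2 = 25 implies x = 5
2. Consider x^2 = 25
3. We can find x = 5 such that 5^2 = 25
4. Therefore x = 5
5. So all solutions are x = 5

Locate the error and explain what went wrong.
Step 4: Therefore x = 5

Step 4 incorrectly concludes that x = 5 is the only solution. The proof shows that x = 5 is A solution (existence), but does not show it is the ONLY solution (uniqueness). In fact, x = -5 is also a solution since (-5)^2 = 25. Finding one solution doesn't prove there are no others.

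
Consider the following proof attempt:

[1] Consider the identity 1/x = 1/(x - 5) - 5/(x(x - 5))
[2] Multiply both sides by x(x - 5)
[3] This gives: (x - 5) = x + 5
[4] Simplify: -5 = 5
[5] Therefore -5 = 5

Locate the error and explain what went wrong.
Step 3: This gives: (x - 5) = x + 5

Step 3 makes a sign error when clearing denominators. Multiplying -5/(x(x - 5)) by x(x - 5) gives -5, not +5. The correct result is (x - 5) = x - 5, which is trivially true, not (x - 5) = x + 5. (Step 1 is a valid identity: 1/(x - 5) - 5/(x(x - 5)) = (x - 5)/(x(x - 5)) = 1/x.)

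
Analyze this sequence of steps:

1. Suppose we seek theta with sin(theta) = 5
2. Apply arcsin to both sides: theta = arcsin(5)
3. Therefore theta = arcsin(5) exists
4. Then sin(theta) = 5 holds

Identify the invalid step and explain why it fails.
Step 2: Apply arcsin to both sides: theta = arcsin(5)

Step 2 applies arcsin to 5. However, arcsin(x) is only defined for x in [-1, 1] because sin(theta) can only produce values in that range. Since |5| > 1, arcsin(5) is undefined. There is no angle whose sine equals 5.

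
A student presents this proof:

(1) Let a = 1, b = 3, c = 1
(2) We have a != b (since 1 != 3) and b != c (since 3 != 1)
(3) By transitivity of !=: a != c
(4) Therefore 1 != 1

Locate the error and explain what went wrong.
Step 3: By transitivity of !=: a != c

Step 3 incorrectly applies transitivity to the '!=' relation. Transitivity states: if a R b and b R c, then a R c. However, '!=' is not transitive. Counterexample: 1 != 3 and 3 != 1, but 1 = 1 (both equal 1). Transitivity holds for relations like <, <=, =, but not for !=.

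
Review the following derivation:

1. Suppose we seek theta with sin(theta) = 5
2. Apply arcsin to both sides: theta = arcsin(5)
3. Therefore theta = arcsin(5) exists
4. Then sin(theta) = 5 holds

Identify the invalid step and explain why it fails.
Step 2: Apply arcsin to both sides: theta = arcsin(5)

Step 2 applies arcsin to 5. However, arcsin(x) is only defined for x in [-1, 1] because sin(theta) can only produce values in that range. Since |5| > 1, arcsin(5) is undefined. There is no angle whose sine equals 5.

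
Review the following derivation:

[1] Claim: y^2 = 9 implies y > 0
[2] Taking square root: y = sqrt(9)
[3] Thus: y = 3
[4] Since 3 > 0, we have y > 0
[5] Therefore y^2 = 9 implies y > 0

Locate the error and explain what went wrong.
Step 2: Taking square root: y = sqrt(9)

Step 2 takes the square root and assumes the positive root only. The equation y^2 = 9 actually has two solutions: y = 3 and y = -3. The proof silently assumes y > 0 without justification, then uses this assumption to conclude y > 0, which is circular. The counterexample y = -3 shows the claim is false.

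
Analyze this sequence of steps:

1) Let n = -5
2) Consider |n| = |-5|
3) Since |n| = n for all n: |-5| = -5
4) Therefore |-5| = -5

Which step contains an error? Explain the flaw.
Step 3: Since |n| = n for all n: |-5| = -5

Step 3 incorrectly states that |n| = n for all n. The correct definition is |n| = n when n >= 0, and |n| = -n when n < 0. Since -5 < 0, we have |-5| = -(-5) = 5, not -5.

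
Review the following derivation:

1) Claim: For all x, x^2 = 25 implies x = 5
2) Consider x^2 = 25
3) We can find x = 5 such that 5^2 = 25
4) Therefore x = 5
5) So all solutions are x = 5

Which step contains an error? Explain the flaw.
Step 4: Therefore x = 5

Step 4 incorrectly concludes that x = 5 is the only solution. The proof shows that x = 5 is A solution (existence), but does not show it is the ONLY solution (uniqueness). In fact, x = -5 is also a solution since (-5)^2 = 25. Finding one solution doesn't prove there are no others.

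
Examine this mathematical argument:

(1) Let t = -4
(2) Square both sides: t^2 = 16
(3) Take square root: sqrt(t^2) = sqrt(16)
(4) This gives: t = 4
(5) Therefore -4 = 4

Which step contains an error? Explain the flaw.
Step 4: This gives: t = 4

Step 4 incorrectly states that sqrt(t^2) = t. The correct identity is sqrt(t^2) = |t|. Since t = -4 < 0, we have sqrt(t^2) = |-4| = 4, not t = -4.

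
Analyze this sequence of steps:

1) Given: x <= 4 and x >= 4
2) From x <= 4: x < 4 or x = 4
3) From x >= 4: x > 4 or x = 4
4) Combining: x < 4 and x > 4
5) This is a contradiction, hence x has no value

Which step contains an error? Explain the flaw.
Step 4: Combining: x < 4 and x > 4

Step 4 incorrectly combines the conditions. From x <= 4 and x >= 4, the intersection is x = 4. The error treats the 'or' cases as 'and' requirements. The correct conclusion is that x = 4 is the unique solution, not that no solution exists.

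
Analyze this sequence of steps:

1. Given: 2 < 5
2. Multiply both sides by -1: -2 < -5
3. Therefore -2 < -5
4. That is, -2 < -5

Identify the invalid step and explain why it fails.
Step 2: Multiply both sides by -1: -2 < -5

Step 2 multiplies both sides by -1 but fails to reverse the inequality sign. When multiplying (or dividing) an inequality by a negative number, the direction must be reversed. Since 2 < 5, we should get -2 > -5, i.e., -2 > -5.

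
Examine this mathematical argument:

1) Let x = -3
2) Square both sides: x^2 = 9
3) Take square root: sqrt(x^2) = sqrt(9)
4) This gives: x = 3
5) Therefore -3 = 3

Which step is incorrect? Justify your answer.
Step 4: This gives: x = 3

Step 4 incorrectly states that sqrt(x^2) = x. The correct identity is sqrt(x^2) = |x|. Since x = -3 < 0, we have sqrt(x^2) = |-3| = 3, not x = -3.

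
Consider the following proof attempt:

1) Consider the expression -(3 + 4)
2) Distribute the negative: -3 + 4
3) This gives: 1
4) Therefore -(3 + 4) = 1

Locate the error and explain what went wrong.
Step 2: Distribute the negative: -3 + 4

Step 2 incorrectly distributes the negative sign. The correct distribution is -(3 + 4) = -3 - 4 = -7. The negative must be applied to both terms, not just the first. The error treats -(3 + 4) as -3 + 4, which equals 1 instead of -7.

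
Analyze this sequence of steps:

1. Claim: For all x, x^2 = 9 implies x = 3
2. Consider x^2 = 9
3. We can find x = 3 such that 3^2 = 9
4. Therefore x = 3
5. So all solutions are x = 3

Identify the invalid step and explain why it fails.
Step 4: Therefore x = 3

Step 4 incorrectly concludes that x = 3 is the only solution. The proof shows that x = 3 is A solution (existence), but does not show it is the ONLY solution (uniqueness). In fact, x = -3 is also a solution since (-3)^2 = 9. Finding one solution doesn't prove there are no others.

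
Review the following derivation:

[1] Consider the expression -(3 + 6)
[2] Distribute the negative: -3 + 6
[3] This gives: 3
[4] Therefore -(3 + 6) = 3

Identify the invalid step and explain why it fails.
Step 2: Distribute the negative: -3 + 6

Step 2 incorrectly distributes the negative sign. The correct distribution is -(3 + 6) = -3 - 6 = -9. The negative must be applied to both terms, not just the first. The error treats -(3 + 6) as -3 + 6, which equals 3 instead of -9.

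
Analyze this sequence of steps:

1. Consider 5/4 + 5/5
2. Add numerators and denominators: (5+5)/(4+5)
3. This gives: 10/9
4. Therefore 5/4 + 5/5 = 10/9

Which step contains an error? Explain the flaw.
Step 2: Add numerators and denominators: (5+5)/(4+5)

Step 2 incorrectly adds fractions by separately adding numerators and denominators. This is wrong. The correct method requires a common denominator: 5/4 + 5/5 = (5×5 + 5×4)/(4×5) = 45/20 = 9/4. The method used gives 10/9, which is different.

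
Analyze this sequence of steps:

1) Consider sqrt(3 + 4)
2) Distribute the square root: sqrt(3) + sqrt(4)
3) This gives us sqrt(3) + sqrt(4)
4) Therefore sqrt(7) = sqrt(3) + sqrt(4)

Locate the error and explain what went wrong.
Step 2: Distribute the square root: sqrt(3) + sqrt(4)

Step 2 incorrectly 'distributes' the square root over addition. The square root function does not distribute: sqrt(a + b) ≠ sqrt(a) + sqrt(b). In fact, sqrt(3 + 4) = sqrt(7) ≈ 2.6458, while sqrt(3) + sqrt(4) ≈ 3.7321.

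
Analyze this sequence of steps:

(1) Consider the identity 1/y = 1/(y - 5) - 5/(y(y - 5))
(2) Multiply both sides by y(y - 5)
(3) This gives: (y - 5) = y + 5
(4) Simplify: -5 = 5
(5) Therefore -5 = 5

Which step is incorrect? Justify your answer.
Step 3: This gives: (y - 5) = y + 5

Step 3 makes a sign error when clearing denominators. Multiplying -5/(y(y - 5)) by y(y - 5) gives -5, not +5. The correct result is (y - 5) = y - 5, which is trivially true, not (y - 5) = y + 5. (Step 1 is a valid identity: 1/(y - 5) - 5/(y(y - 5)) = (y - 5)/(y(y - 5)) = 1/y.)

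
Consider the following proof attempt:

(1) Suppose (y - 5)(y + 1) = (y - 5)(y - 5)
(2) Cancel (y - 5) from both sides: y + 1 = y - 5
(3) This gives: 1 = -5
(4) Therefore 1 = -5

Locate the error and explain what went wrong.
Step 2: Cancel (y - 5) from both sides: y + 1 = y - 5

Step 2 cancels (y - 5) from both sides. This is only valid if (y - 5) ≠ 0, i.e., y ≠ 5. When y = 5, both sides equal zero regardless of the other factors. The correct approach requires considering y = 5 as a separate case.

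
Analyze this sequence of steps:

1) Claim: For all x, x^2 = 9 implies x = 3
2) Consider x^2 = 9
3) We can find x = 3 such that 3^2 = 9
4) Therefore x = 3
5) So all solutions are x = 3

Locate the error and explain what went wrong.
Step 4: Therefore x = 3

Step 4 incorrectly concludes that x = 3 is the only solution. The proof shows that x = 3 is A solution (existence), but does not show it is the ONLY solution (uniqueness). In fact, x = -3 is also a solution since (-3)^2 = 9. Finding one solution doesn't prove there are no others.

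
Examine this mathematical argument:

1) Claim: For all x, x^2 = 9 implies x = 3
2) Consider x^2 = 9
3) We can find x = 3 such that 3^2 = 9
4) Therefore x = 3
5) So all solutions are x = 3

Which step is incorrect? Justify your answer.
Step 4: Therefore x = 3

Step 4 incorrectly concludes that x = 3 is the only solution. The proof shows that x = 3 is A solution (existence), but does not show it is the ONLY solution (uniqueness). In fact, x = -3 is also a solution since (-3)^2 = 9. Finding one solution doesn't prove there are no others.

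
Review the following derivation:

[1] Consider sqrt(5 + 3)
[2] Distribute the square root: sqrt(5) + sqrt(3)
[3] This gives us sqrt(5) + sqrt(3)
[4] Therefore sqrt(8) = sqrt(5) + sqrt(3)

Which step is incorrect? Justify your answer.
Step 2: Distribute the square root: sqrt(5) + sqrt(3)

Step 2 incorrectly 'distributes' the square root over addition. The square root function does not distribute: sqrt(a + b) ≠ sqrt(a) + sqrt(b). In fact, sqrt(5 + 3) = sqrt(8) ≈ 2.8284, while sqrt(5) + sqrt(3) ≈ 3.9681.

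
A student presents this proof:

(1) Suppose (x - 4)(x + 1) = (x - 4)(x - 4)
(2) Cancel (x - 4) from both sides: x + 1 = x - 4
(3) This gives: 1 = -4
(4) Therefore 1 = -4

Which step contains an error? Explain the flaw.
Step 2: Cancel (x - 4) from both sides: x + 1 = x - 4

Step 2 cancels (x - 4) from both sides. This is only valid if (x - 4) ≠ 0, i.e., x ≠ 4. When x = 4, both sides equal zero regardless of the other factors. The correct approach requires considering x = 4 as a separate case.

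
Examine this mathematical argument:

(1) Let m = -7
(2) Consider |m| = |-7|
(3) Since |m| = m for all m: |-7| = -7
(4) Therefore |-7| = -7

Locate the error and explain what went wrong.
Step 3: Since |m| = m for all m: |-7| = -7

Step 3 incorrectly states that |m| = m for all m. The correct definition is |m| = m when m >= 0, and |m| = -m when m < 0. Since -7 < 0, we have |-7| = -(-7) = 7, not -7.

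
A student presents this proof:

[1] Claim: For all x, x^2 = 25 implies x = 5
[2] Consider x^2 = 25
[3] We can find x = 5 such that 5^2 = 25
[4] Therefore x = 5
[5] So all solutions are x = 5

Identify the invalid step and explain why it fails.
Step 4: Therefore x = 5

Step 4 incorrectly concludes that x = 5 is the only solution. The proof shows that x = 5 is A solution (existence), but does not show it is the ONLY solution (uniqueness). In fact, x = -5 is also a solution since (-5)^2 = 25. Finding one solution doesn't prove there are no others.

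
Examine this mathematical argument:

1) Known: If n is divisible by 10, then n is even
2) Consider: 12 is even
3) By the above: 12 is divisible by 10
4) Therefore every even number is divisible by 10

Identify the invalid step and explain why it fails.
Step 3: By the above: 12 is divisible by 10

Step 3 commits the fallacy of affirming the consequent. The known fact 'divisible by 10 → even' does NOT imply 'even → divisible by 10'. That would be the converse, which is false. For example, 12 is even but 12 ÷ 10 = 1.20, which is not an integer.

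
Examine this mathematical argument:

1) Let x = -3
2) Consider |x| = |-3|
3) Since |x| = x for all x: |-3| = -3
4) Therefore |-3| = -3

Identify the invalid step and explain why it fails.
Step 3: Since |x| = x for all x: |-3| = -3

Step 3 incorrectly states that |x| = x for all x. The correct definition is |x| = x when x >= 0, and |x| = -x when x < 0. Since -3 < 0, we have |-3| = -(-3) = 3, not -3.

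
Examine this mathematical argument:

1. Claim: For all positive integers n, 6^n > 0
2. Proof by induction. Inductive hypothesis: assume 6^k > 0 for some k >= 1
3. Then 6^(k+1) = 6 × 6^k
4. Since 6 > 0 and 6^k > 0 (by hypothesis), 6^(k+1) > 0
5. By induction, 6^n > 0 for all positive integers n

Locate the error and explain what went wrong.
Step 5: By induction, 6^n > 0 for all positive integers n

Step 5 concludes the proof by induction, but no base case was ever established. A valid induction proof requires: (1) a base case proving 6^1 > 0, and (2) an inductive step showing IF 6^k > 0 THEN 6^(k+1) > 0. Steps 2-4 correctly establish the inductive step, but without the base case the conclusion in step 5 does not follow.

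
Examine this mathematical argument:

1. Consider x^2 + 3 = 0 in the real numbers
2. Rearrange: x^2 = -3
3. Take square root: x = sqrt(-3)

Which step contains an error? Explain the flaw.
Step 3: Take square root: x = sqrt(-3)

Step 3 takes the square root of -3, which is negative. In the real number system, the square root of a negative number is undefined. The equation x^2 + 3 = 0 has no real solutions. Square roots of negative numbers only exist in the complex numbers.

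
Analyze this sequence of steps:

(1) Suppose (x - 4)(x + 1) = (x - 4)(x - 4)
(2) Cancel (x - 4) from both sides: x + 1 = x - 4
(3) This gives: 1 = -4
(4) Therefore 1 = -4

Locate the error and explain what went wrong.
Step 2: Cancel (x - 4) from both sides: x + 1 = x - 4

Step 2 cancels (x - 4) from both sides. This is only valid if (x - 4) ≠ 0, i.e., x ≠ 4. When x = 4, both sides equal zero regardless of the other factors. The correct approach requires considering x = 4 as a separate case.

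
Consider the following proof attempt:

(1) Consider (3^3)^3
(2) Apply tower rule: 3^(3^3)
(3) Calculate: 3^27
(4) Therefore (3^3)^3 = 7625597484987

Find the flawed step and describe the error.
Step 2: Apply tower rule: 3^(3^3)

Step 2 incorrectly states that (a^b)^c = a^(b^c). The correct rule is (a^b)^c = a^(b×c). The actual value is (3^3)^3 = 3^9 = 19683, not 3^27 = 7625597484987.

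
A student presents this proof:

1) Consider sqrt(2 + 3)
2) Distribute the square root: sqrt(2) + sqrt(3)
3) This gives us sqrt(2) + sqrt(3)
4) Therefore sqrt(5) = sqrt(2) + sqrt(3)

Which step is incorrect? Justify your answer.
Step 2: Distribute the square root: sqrt(2) + sqrt(3)

Step 2 incorrectly 'distributes' the square root over addition. The square root function does not distribute: sqrt(a + b) ≠ sqrt(a) + sqrt(b). In fact, sqrt(2 + 3) = sqrt(5) ≈ 2.2361, while sqrt(2) + sqrt(3) ≈ 3.1463.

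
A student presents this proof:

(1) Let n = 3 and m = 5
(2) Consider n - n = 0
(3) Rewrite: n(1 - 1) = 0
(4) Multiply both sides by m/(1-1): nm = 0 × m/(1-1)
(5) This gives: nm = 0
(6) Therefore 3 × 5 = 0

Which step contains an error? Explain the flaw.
Step 4: Multiply both sides by m/(1-1): nm = 0 × m/(1-1)

Step 4 multiplies both sides by m/(1-1). However, 1-1 = 0, so this is multiplication by m/0, which is undefined. We cannot multiply by an undefined expression.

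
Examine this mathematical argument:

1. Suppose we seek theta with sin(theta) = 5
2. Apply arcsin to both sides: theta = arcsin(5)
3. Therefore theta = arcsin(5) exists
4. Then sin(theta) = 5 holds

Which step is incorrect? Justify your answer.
Step 2: Apply arcsin to both sides: theta = arcsin(5)

Step 2 applies arcsin to 5. However, arcsin(x) is only defined for x in [-1, 1] because sin(theta) can only produce values in that range. Since |5| > 1, arcsin(5) is undefined. There is no angle whose sine equals 5.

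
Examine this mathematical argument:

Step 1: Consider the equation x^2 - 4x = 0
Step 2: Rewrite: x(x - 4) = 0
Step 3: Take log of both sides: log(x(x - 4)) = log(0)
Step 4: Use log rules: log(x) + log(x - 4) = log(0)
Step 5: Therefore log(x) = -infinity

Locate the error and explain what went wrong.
Step 3: Take log of both sides: log(x(x - 4)) = log(0)

Step 3 takes the logarithm of both sides, resulting in log(0) on the right side. The logarithm is only defined for positive numbers; log(0) is undefined (approaches negative infinity). This operation is invalid.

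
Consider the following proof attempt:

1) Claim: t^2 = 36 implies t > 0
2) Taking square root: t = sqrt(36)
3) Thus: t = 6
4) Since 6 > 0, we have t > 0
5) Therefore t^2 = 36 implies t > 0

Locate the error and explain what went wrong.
Step 2: Taking square root: t = sqrt(36)

Step 2 takes the square root and assumes the positive root only. The equation t^2 = 36 actually has two solutions: t = 6 and t = -6. The proof silently assumes t > 0 without justification, then uses this assumption to conclude t > 0, which is circular. The counterexample t = -6 shows the claim is false.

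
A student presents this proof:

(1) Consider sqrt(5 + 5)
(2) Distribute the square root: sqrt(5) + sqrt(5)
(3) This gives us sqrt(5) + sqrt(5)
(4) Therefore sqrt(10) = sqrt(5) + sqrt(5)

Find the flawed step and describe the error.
Step 2: Distribute the square root: sqrt(5) + sqrt(5)

Step 2 incorrectly 'distributes' the square root over addition. The square root function does not distribute: sqrt(a + b) ≠ sqrt(a) + sqrt(b). In fact, sqrt(5 + 5) = sqrt(10) ≈ 3.1623, while sqrt(5) + sqrt(5) ≈ 4.4721.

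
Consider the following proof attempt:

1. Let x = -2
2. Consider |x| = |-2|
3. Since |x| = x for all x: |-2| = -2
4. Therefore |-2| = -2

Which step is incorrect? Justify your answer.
Step 3: Since |x| = x for all x: |-2| = -2

Step 3 incorrectly states that |x| = x for all x. The correct definition is |x| = x when x >= 0, and |x| = -x when x < 0. Since -2 < 0, we have |-2| = -(-2) = 2, not -2.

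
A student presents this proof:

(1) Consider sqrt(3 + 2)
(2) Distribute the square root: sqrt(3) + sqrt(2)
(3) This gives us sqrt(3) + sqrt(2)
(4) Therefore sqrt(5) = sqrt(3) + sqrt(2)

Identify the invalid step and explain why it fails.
Step 2: Distribute the square root: sqrt(3) + sqrt(2)

Step 2 incorrectly 'distributes' the square root over addition. The square root function does not distribute: sqrt(a + b) ≠ sqrt(a) + sqrt(b). In fact, sqrt(3 + 2) = sqrt(5) ≈ 2.2361, while sqrt(3) + sqrt(2) ≈ 3.1463.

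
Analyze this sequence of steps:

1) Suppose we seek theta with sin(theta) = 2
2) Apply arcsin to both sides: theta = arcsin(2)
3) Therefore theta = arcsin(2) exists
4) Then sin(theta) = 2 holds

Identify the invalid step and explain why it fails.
Step 2: Apply arcsin to both sides: theta = arcsin(2)

Step 2 applies arcsin to 2. However, arcsin(x) is only defined for x in [-1, 1] because sin(theta) can only produce values in that range. Since |2| > 1, arcsin(2) is undefined. There is no angle whose sine equals 2.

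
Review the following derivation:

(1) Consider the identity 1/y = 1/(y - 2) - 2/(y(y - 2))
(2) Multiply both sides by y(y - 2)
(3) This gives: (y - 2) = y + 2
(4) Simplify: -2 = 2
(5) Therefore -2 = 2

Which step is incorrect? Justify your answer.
Step 3: This gives: (y - 2) = y + 2

Step 3 makes a sign error when clearing denominators. Multiplying -2/(y(y - 2)) by y(y - 2) gives -2, not +2. The correct result is (y - 2) = y - 2, which is trivially true, not (y - 2) = y + 2. (Step 1 is a valid identity: 1/(y - 2) - 2/(y(y - 2)) = (y - 2)/(y(y - 2)) = 1/y.)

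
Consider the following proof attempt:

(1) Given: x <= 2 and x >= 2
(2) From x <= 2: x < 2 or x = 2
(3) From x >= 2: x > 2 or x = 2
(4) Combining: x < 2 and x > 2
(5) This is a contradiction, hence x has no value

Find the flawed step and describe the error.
Step 4: Combining: x < 2 and x > 2

Step 4 incorrectly combines the conditions. From x <= 2 and x >= 2, the intersection is x = 2. The error treats the 'or' cases as 'and' requirements. The correct conclusion is that x = 2 is the unique solution, not that no solution exists.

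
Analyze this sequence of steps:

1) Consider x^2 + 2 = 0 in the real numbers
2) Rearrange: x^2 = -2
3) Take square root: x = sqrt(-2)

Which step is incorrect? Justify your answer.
Step 3: Take square root: x = sqrt(-2)

Step 3 takes the square root of -2, which is negative. In the real number system, the square root of a negative number is undefined. The equation x^2 + 2 = 0 has no real solutions. Square roots of negative numbers only exist in the complex numbers.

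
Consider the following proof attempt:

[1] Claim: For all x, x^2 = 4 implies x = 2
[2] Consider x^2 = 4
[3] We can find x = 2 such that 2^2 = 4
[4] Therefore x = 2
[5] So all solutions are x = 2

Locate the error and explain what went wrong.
Step 4: Therefore x = 2

Step 4 incorrectly concludes that x = 2 is the only solution. The proof shows that x = 2 is A solution (existence), but does not show it is the ONLY solution (uniqueness). In fact, x = -2 is also a solution since (-2)^2 = 4. Finding one solution doesn't prove there are no others.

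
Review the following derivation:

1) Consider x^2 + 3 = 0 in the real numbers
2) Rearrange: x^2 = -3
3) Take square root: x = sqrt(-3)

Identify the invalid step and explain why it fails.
Step 3: Take square root: x = sqrt(-3)

Step 3 takes the square root of -3, which is negative. In the real number system, the square root of a negative number is undefined. The equation x^2 + 3 = 0 has no real solutions. Square roots of negative numbers only exist in the complex numbers.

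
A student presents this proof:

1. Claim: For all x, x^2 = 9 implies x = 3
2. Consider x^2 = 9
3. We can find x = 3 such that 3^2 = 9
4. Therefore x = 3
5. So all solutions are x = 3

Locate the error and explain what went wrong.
Step 4: Therefore x = 3

Step 4 incorrectly concludes that x = 3 is the only solution. The proof shows that x = 3 is A solution (existence), but does not show it is the ONLY solution (uniqueness). In fact, x = -3 is also a solution since (-3)^2 = 9. Finding one solution doesn't prove there are no others.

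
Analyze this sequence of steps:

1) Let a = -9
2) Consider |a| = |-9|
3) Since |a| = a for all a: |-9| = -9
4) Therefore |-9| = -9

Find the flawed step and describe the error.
Step 3: Since |a| = a for all a: |-9| = -9

Step 3 incorrectly states that |a| = a for all a. The correct definition is |a| = a when a >= 0, and |a| = -a when a < 0. Since -9 < 0, we have |-9| = -(-9) = 9, not -9.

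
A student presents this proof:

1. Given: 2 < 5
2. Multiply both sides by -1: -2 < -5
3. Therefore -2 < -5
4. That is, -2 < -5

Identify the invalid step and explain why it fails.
Step 2: Multiply both sides by -1: -2 < -5

Step 2 multiplies both sides by -1 but fails to reverse the inequality sign. When multiplying (or dividing) an inequality by a negative number, the direction must be reversed. Since 2 < 5, we should get -2 > -5, i.e., -2 > -5.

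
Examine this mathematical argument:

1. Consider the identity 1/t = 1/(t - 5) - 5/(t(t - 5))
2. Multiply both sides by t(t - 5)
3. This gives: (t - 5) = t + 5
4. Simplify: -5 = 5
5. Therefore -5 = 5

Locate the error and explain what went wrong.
Step 3: This gives: (t - 5) = t + 5

Step 3 makes a sign error when clearing denominators. Multiplying -5/(t(t - 5)) by t(t - 5) gives -5, not +5. The correct result is (t - 5) = t - 5, which is trivially true, not (t - 5) = t + 5. (Step 1 is a valid identity: 1/(t - 5) - 5/(t(t - 5)) = (t - 5)/(t(t - 5)) = 1/t.)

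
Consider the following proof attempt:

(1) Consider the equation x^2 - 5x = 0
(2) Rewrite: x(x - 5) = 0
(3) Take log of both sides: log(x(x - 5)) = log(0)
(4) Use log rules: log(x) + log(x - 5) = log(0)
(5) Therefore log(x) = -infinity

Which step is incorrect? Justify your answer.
Step 3: Take log of both sides: log(x(x - 5)) = log(0)

Step 3 takes the logarithm of both sides, resulting in log(0) on the right side. The logarithm is only defined for positive numbers; log(0) is undefined (approaches negative infinity). This operation is invalid.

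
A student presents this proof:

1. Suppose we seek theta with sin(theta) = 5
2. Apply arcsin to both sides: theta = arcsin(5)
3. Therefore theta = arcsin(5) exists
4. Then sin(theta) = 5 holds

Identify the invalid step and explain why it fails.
Step 2: Apply arcsin to both sides: theta = arcsin(5)

Step 2 applies arcsin to 5. However, arcsin(x) is only defined for x in [-1, 1] because sin(theta) can only produce values in that range. Since |5| > 1, arcsin(5) is undefined. There is no angle whose sine equals 5.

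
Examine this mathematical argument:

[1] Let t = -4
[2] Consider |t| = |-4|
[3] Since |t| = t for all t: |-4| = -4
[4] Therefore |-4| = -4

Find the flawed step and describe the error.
Step 3: Since |t| = t for all t: |-4| = -4

Step 3 incorrectly states that |t| = t for all t. The correct definition is |t| = t when t >= 0, and |t| = -t when t < 0. Since -4 < 0, we have |-4| = -(-4) = 4, not -4.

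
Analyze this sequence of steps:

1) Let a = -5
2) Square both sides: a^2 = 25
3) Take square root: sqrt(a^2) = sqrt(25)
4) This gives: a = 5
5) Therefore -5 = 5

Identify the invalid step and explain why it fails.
Step 4: This gives: a = 5

Step 4 incorrectly states that sqrt(a^2) = a. The correct identity is sqrt(a^2) = |a|. Since a = -5 < 0, we have sqrt(a^2) = |-5| = 5, not a = -5.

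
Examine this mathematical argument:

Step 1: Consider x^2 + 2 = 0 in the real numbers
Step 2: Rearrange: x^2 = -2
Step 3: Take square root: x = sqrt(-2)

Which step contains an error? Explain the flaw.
Step 3: Take square root: x = sqrt(-2)

Step 3 takes the square root of -2, which is negative. In the real number system, the square root of a negative number is undefined. The equation x^2 + 2 = 0 has no real solutions. Square roots of negative numbers only exist in the complex numbers.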